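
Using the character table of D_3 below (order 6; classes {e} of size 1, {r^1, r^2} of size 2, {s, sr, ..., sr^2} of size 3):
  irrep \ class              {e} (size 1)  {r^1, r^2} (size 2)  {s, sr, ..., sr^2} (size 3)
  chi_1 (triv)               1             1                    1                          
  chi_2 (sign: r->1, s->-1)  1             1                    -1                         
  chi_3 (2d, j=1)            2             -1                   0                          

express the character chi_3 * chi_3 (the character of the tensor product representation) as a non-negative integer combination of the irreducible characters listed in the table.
chi_3 tensor chi_3 = chi_1 + chi_2 + chi_3 (all other irreducibles have multiplicity 0).

Solution. The character of a tensor product is the pointwise product (chi_3 * chi_3)(C) = chi_3(C) * chi_3(C):
  {e}: (2)*(2), {r^1, r^2}: (-1)*(-1), {s, sr, ..., sr^2}: (0)*(0)
so (chi_3 * chi_3) takes values
  {e} -> 4, {r^1, r^2} -> 1, {s, sr, ..., sr^2} -> 0.
Now take the inner product of this character with each irreducible chi from the table, <chi_3*chi_3, chi> = (1/6) sum_C |C| (chi_3*chi_3)(C) conj(chi(C)):
  <chi_3*chi_3, chi_1> = (1/6)[1*(4)*conj(1) + 2*(1)*conj(1) + 3*(0)*conj(1)]
      = (1/6)[(4) + (2) + (0)] = 6/6 = 1
  <chi_3*chi_3, chi_2> = (1/6)[1*(4)*conj(1) + 2*(1)*conj(1) + 3*(0)*conj(-1)]
      = (1/6)[(4) + (2) + (0)] = 6/6 = 1
  <chi_3*chi_3, chi_3> = (1/6)[1*(4)*conj(2) + 2*(1)*conj(-1) + 3*(0)*conj(0)]
      = (1/6)[(8) + (-2) + (0)] = 6/6 = 1
Hence the multiplicities are chi_1: 1, chi_2: 1, chi_3: 1. Dimension check: dim(chi_3)*dim(chi_3) = 2*2 = 4 and sum (mult * dim) = 1*1 + 1*1 + 1*2 = 4.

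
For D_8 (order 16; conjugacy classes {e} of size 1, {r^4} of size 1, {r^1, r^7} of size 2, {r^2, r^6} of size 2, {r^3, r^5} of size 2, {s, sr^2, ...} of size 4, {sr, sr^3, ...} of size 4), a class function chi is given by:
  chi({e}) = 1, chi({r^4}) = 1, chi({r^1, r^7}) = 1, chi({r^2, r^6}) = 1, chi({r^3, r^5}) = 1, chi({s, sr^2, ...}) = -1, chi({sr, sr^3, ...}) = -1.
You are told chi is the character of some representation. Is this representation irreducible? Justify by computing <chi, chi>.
Irreducible: <chi, chi> = 1.

Argument: <chi, chi> = (1/|G|) sum_C |C| * |chi(C)|^2 = (1/16)[1*|1|^2 + 1*|1|^2 + 2*|1|^2 + 2*|1|^2 + 2*|1|^2 + 4*|-1|^2 + 4*|-1|^2]
  = (1/16)[(1) + (1) + (2) + (2) + (2) + (4) + (4)] = 16/16 = 1.
A character is irreducible iff <chi, chi> = 1, so this representation is irreducible.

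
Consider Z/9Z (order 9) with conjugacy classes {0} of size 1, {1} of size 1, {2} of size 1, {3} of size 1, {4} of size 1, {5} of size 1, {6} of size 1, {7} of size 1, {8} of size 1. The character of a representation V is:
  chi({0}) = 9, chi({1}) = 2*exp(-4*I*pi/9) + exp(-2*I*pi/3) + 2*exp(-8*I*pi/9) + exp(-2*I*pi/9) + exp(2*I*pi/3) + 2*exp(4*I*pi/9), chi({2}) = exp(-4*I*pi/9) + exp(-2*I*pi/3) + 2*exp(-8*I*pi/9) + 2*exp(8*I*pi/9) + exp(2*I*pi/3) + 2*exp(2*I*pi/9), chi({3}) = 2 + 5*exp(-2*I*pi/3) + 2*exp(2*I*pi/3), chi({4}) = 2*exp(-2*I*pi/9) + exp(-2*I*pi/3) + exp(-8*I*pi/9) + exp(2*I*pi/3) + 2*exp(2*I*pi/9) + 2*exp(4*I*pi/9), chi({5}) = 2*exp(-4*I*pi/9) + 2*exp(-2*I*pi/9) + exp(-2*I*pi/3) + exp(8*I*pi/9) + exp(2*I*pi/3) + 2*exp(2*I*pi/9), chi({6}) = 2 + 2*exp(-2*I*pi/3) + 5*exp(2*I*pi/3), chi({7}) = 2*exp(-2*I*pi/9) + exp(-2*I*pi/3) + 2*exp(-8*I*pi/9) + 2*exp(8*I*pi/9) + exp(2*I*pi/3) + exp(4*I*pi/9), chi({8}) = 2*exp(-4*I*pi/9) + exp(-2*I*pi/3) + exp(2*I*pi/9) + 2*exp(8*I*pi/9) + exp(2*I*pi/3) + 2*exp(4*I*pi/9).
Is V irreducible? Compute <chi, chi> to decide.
Not irreducible (reducible): <chi, chi> = 15 > 1.

Solution. <chi, chi> = (1/|G|) sum_C |C| * |chi(C)|^2 = (1/9)[1*|9|^2 + 1*|2*exp(-4*I*pi/9) + exp(-2*I*pi/3) + 2*exp(-8*I*pi/9) + exp(-2*I*pi/9) + exp(2*I*pi/3) + 2*exp(4*I*pi/9)|^2 + 1*|exp(-4*I*pi/9) + exp(-2*I*pi/3) + 2*exp(-8*I*pi/9) + 2*exp(8*I*pi/9) + exp(2*I*pi/3) + 2*exp(2*I*pi/9)|^2 + 1*|2 + 5*exp(-2*I*pi/3) + 2*exp(2*I*pi/3)|^2 + 1*|2*exp(-2*I*pi/9) + exp(-2*I*pi/3) + exp(-8*I*pi/9) + exp(2*I*pi/3) + 2*exp(2*I*pi/9) + 2*exp(4*I*pi/9)|^2 + 1*|2*exp(-4*I*pi/9) + 2*exp(-2*I*pi/9) + exp(-2*I*pi/3) + exp(8*I*pi/9) + exp(2*I*pi/3) + 2*exp(2*I*pi/9)|^2 + 1*|2 + 2*exp(-2*I*pi/3) + 5*exp(2*I*pi/3)|^2 + 1*|2*exp(-2*I*pi/9) + exp(-2*I*pi/3) + 2*exp(-8*I*pi/9) + 2*exp(8*I*pi/9) + exp(2*I*pi/3) + exp(4*I*pi/9)|^2 + 1*|2*exp(-4*I*pi/9) + exp(-2*I*pi/3) + exp(2*I*pi/9) + 2*exp(8*I*pi/9) + exp(2*I*pi/3) + 2*exp(4*I*pi/9)|^2]
  = (1/9)[(81) + (15 + 9*exp(-2*I*pi/3) + 7*exp(-4*I*pi/9) + 8*exp(-2*I*pi/9) + 9*exp(-8*I*pi/9) + 9*exp(8*I*pi/9) + 8*exp(2*I*pi/9) + 7*exp(4*I*pi/9) + 9*exp(2*I*pi/3)) + (15 + 8*exp(-4*I*pi/9) + 9*exp(-2*I*pi/3) + 9*exp(-2*I*pi/9) + 7*exp(-8*I*pi/9) + 7*exp(8*I*pi/9) + 9*exp(2*I*pi/9) + 9*exp(2*I*pi/3) + 8*exp(4*I*pi/9)) + (9) + (15 + 9*exp(-4*I*pi/9) + 9*exp(-2*I*pi/3) + 7*exp(-2*I*pi/9) + 8*exp(-8*I*pi/9) + 8*exp(8*I*pi/9) + 7*exp(2*I*pi/9) + 9*exp(2*I*pi/3) + 9*exp(4*I*pi/9)) + (15 + 9*exp(-4*I*pi/9) + 9*exp(-2*I*pi/3) + 7*exp(-2*I*pi/9) + 8*exp(-8*I*pi/9) + 8*exp(8*I*pi/9) + 7*exp(2*I*pi/9) + 9*exp(2*I*pi/3) + 9*exp(4*I*pi/9)) + (9) + (15 + 8*exp(-4*I*pi/9) + 9*exp(-2*I*pi/3) + 9*exp(-2*I*pi/9) + 7*exp(-8*I*pi/9) + 7*exp(8*I*pi/9) + 9*exp(2*I*pi/9) + 9*exp(2*I*pi/3) + 8*exp(4*I*pi/9)) + (15 + 9*exp(-2*I*pi/3) + 7*exp(-4*I*pi/9) + 8*exp(-2*I*pi/9) + 9*exp(-8*I*pi/9) + 9*exp(8*I*pi/9) + 8*exp(2*I*pi/9) + 7*exp(4*I*pi/9) + 9*exp(2*I*pi/3))] = 135/9 = 15.
(Exp terms are combined using exp(i*s)*conj(exp(i*t)) = exp(i*(s-t)), and sums of them are collapsed using the identity that for every m > 1 the m distinct m-th roots of unity sum to 0, e.g. 1 + exp(2*I*pi/3) + exp(-2*I*pi/3) = 0.)
A character is irreducible iff <chi, chi> = 1, so this representation is reducible.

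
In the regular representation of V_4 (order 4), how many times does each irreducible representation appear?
Each irreducible V_i of dimension d_i appears with multiplicity d_i, i.e. rho_reg = (direct sum over all irreducibles V_i) d_i V_i. The irreducible dimensions for V_4 are 1, 1, 1, 1: 4 irreducibles of dimension 1, each with multiplicity 1. Total dimension 4*1*1 = 4 = |G|.

Explanation: General theorem: in the regular representation of a finite group G, each irreducible appears with multiplicity equal to its dimension. Check: dim(rho_reg) = sum d_i^2 = 1 + 1 + 1 + 1 = 4 = |G|.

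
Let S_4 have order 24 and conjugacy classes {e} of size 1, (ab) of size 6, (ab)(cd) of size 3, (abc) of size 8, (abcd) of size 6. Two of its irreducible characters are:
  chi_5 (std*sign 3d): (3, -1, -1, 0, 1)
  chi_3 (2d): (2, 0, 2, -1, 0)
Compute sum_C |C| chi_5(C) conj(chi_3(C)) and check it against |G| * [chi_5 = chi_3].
Sum = 0; so <chi_5, chi_3> = 0 (distinct irreducibles are orthogonal).

Reasoning: Compute term by term over conjugacy classes (|C| * chi_5(C) * conj(chi_3(C))):
  1*(3)*conj(2) + 6*(-1)*conj(0) + 3*(-1)*conj(2) + 8*(0)*conj(-1) + 6*(1)*conj(0)
  = (6) + (0) + (-6) + (0) + (0)
  = 0.
Dividing by |G| = 24 gives 0/24 = 0, matching the row-orthogonality relation <chi_5, chi_3> = [chi_5 = chi_3].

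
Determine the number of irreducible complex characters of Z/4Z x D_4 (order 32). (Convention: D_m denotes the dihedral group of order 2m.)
20

Derivation: The number of irreducible complex representations of a finite group equals its number of conjugacy classes. For a direct product, #classes(G x H) = #classes(G) * #classes(H). Z/4Z has 4 classes (abelian), D_4 has 5 classes, so 4 * 5 = 20, so Z/4Z x D_4 (order 32) has exactly 20 irreducible complex representations.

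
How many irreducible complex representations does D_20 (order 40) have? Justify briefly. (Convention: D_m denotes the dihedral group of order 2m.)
13

Details: The number of irreducible complex representations of a finite group equals its number of conjugacy classes. D_20 has 13 conjugacy classes (n/2 + 3 for n even), so D_20 (order 40) has exactly 13 irreducible complex representations.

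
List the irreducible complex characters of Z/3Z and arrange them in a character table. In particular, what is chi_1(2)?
Character table of Z/3Z (irreps indexed chi_0,...,chi_2 with chi_k(m) = zeta_3^(k*m), zeta_3 = exp(2*pi*i/3)):
  irrep \ class  {0} (size 1)  {1} (size 1)    {2} (size 1)  
  chi_0          1             1               1             
  chi_1          1             exp(2*I*pi/3)   exp(-2*I*pi/3)
  chi_2          1             exp(-2*I*pi/3)  exp(2*I*pi/3) 

Spot check: chi_1(2) = zeta_3^(1*2) = zeta_3^2 = exp(-2*I*pi/3).

Solution. Z/3Z is abelian, so all 3 irreducible complex representations are 1-dimensional. They are given by chi_k(m) = zeta_3^(k*m) for k = 0,...,2. Row orthogonality: sum_m chi_k(m) conj(chi_l(m)) = 3 * [k = l].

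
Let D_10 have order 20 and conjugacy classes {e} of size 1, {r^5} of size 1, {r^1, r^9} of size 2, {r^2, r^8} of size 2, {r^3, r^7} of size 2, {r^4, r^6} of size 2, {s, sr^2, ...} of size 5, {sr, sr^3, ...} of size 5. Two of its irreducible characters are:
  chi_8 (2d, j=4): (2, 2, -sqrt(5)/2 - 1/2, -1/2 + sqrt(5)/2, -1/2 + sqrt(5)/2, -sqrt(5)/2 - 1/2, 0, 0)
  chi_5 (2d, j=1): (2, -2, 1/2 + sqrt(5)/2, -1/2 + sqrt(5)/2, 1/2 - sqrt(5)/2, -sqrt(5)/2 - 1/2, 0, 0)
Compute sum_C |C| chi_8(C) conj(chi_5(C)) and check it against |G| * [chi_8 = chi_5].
Sum = 0; so <chi_8, chi_5> = 0 (distinct irreducibles are orthogonal).

Argument: Compute term by term over conjugacy classes (|C| * chi_8(C) * conj(chi_5(C))):
  1*(2)*conj(2) + 1*(2)*conj(-2) + 2*(-sqrt(5)/2 - 1/2)*conj(1/2 + sqrt(5)/2) + 2*(-1/2 + sqrt(5)/2)*conj(-1/2 + sqrt(5)/2) + 2*(-1/2 + sqrt(5)/2)*conj(1/2 - sqrt(5)/2) + 2*(-sqrt(5)/2 - 1/2)*conj(-sqrt(5)/2 - 1/2) + 5*(0)*conj(0) + 5*(0)*conj(0)
  = (4) + (-4) + (-3 - sqrt(5)) + (3 - sqrt(5)) + (-3 + sqrt(5)) + (sqrt(5) + 3) + (0) + (0)
  = 0.
Dividing by |G| = 20 gives 0/20 = 0, matching the row-orthogonality relation <chi_8, chi_5> = [chi_8 = chi_5].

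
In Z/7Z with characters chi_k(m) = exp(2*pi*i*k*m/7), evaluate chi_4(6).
chi_4(6) = zeta_7^24 = exp(6*I*pi/7)

Proof sketch: chi_4(6) = zeta_7^(4*6) = zeta_7^24. Since zeta_7^7 = 1, this equals zeta_7^3 = exp(2*pi*i*3/7) = exp(6*I*pi/7).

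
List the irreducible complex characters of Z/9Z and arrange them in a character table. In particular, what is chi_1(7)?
Character table of Z/9Z (irreps indexed chi_0,...,chi_8 with chi_k(m) = zeta_9^(k*m), zeta_9 = exp(2*pi*i/9)):
  irrep \ class  {0} (size 1)  {1} (size 1)    {2} (size 1)    {3} (size 1)    {4} (size 1)    {5} (size 1)    {6} (size 1)    {7} (size 1)    {8} (size 1)  
  chi_0          1             1               1               1               1               1               1               1               1             
  chi_1          1             exp(2*I*pi/9)   exp(4*I*pi/9)   exp(2*I*pi/3)   exp(8*I*pi/9)   exp(-8*I*pi/9)  exp(-2*I*pi/3)  exp(-4*I*pi/9)  exp(-2*I*pi/9)
  chi_2          1             exp(4*I*pi/9)   exp(8*I*pi/9)   exp(-2*I*pi/3)  exp(-2*I*pi/9)  exp(2*I*pi/9)   exp(2*I*pi/3)   exp(-8*I*pi/9)  exp(-4*I*pi/9)
  chi_3          1             exp(2*I*pi/3)   exp(-2*I*pi/3)  1               exp(2*I*pi/3)   exp(-2*I*pi/3)  1               exp(2*I*pi/3)   exp(-2*I*pi/3)
  chi_4          1             exp(8*I*pi/9)   exp(-2*I*pi/9)  exp(2*I*pi/3)   exp(-4*I*pi/9)  exp(4*I*pi/9)   exp(-2*I*pi/3)  exp(2*I*pi/9)   exp(-8*I*pi/9)
  chi_5          1             exp(-8*I*pi/9)  exp(2*I*pi/9)   exp(-2*I*pi/3)  exp(4*I*pi/9)   exp(-4*I*pi/9)  exp(2*I*pi/3)   exp(-2*I*pi/9)  exp(8*I*pi/9) 
  chi_6          1             exp(-2*I*pi/3)  exp(2*I*pi/3)   1               exp(-2*I*pi/3)  exp(2*I*pi/3)   1               exp(-2*I*pi/3)  exp(2*I*pi/3) 
  chi_7          1             exp(-4*I*pi/9)  exp(-8*I*pi/9)  exp(2*I*pi/3)   exp(2*I*pi/9)   exp(-2*I*pi/9)  exp(-2*I*pi/3)  exp(8*I*pi/9)   exp(4*I*pi/9) 
  chi_8          1             exp(-2*I*pi/9)  exp(-4*I*pi/9)  exp(-2*I*pi/3)  exp(-8*I*pi/9)  exp(8*I*pi/9)   exp(2*I*pi/3)   exp(4*I*pi/9)   exp(2*I*pi/9) 

Spot check: chi_1(7) = zeta_9^(1*7) = zeta_9^7 = exp(-4*I*pi/9).

Working: Z/9Z is abelian, so all 9 irreducible complex representations are 1-dimensional. They are given by chi_k(m) = zeta_9^(k*m) for k = 0,...,8. Row orthogonality: sum_m chi_k(m) conj(chi_l(m)) = 9 * [k = l].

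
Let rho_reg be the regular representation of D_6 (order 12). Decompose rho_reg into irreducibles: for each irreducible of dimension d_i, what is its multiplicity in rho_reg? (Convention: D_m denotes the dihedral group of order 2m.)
Each irreducible V_i of dimension d_i appears with multiplicity d_i, i.e. rho_reg = (direct sum over all irreducibles V_i) d_i V_i. The irreducible dimensions for D_6 are 1, 1, 1, 1, 2, 2: 4 irreducibles of dimension 1, each with multiplicity 1; 2 irreducibles of dimension 2, each with multiplicity 2. Total dimension 4*1*1 + 2*2*2 = 12 = |G|.

General theorem: in the regular representation of a finite group G, each irreducible appears with multiplicity equal to its dimension. Check: dim(rho_reg) = sum d_i^2 = 1 + 1 + 1 + 1 + 4 + 4 = 12 = |G|.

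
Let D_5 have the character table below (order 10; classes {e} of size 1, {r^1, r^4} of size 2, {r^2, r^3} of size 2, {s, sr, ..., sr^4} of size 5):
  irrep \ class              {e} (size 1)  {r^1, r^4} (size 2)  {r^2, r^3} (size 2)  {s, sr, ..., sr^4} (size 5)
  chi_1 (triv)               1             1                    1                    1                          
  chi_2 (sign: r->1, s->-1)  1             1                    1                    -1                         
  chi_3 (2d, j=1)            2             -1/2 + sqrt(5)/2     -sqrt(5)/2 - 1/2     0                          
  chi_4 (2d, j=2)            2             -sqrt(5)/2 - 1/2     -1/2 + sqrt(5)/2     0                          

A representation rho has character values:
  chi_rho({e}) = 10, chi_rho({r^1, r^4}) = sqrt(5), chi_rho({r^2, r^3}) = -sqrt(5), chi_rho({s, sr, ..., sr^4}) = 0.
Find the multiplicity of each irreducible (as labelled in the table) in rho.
Multiplicities: chi_1: 1, chi_2: 1, chi_3: 3, chi_4: 1.

Solution. Use <chi_rho, chi> = (1/|G|) sum_C |C| * chi_rho(C) * conj(chi(C)) with |G| = 10 for each irreducible chi in the table:
  <chi_rho, chi_1> = (1/10)[1*(10)*conj(1) + 2*(sqrt(5))*conj(1) + 2*(-sqrt(5))*conj(1) + 5*(0)*conj(1)]
      = (1/10)[(10) + (2*sqrt(5)) + (-2*sqrt(5)) + (0)] = 10/10 = 1
  <chi_rho, chi_2> = (1/10)[1*(10)*conj(1) + 2*(sqrt(5))*conj(1) + 2*(-sqrt(5))*conj(1) + 5*(0)*conj(-1)]
      = (1/10)[(10) + (2*sqrt(5)) + (-2*sqrt(5)) + (0)] = 10/10 = 1
  <chi_rho, chi_3> = (1/10)[1*(10)*conj(2) + 2*(sqrt(5))*conj(-1/2 + sqrt(5)/2) + 2*(-sqrt(5))*conj(-sqrt(5)/2 - 1/2) + 5*(0)*conj(0)]
      = (1/10)[(20) + (5 - sqrt(5)) + (sqrt(5) + 5) + (0)] = 30/10 = 3
  <chi_rho, chi_4> = (1/10)[1*(10)*conj(2) + 2*(sqrt(5))*conj(-sqrt(5)/2 - 1/2) + 2*(-sqrt(5))*conj(-1/2 + sqrt(5)/2) + 5*(0)*conj(0)]
      = (1/10)[(20) + (-5 - sqrt(5)) + (-5 + sqrt(5)) + (0)] = 10/10 = 1
Dimension check: dim(rho) = sum (mult * dim) = 1*1 + 1*1 + 3*2 + 1*2 = 10 = chi_rho(e) = 10.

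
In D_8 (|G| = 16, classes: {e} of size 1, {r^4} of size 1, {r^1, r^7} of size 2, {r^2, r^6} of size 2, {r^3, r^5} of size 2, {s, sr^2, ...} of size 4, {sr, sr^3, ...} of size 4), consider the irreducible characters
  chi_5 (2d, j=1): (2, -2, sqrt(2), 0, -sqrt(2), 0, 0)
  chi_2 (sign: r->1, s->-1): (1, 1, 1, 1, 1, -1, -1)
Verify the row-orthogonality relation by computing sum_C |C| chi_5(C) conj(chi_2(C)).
Sum = 0; so <chi_5, chi_2> = 0 (distinct irreducibles are orthogonal).

Argument: Compute term by term over conjugacy classes (|C| * chi_5(C) * conj(chi_2(C))):
  1*(2)*conj(1) + 1*(-2)*conj(1) + 2*(sqrt(2))*conj(1) + 2*(0)*conj(1) + 2*(-sqrt(2))*conj(1) + 4*(0)*conj(-1) + 4*(0)*conj(-1)
  = (2) + (-2) + (2*sqrt(2)) + (0) + (-2*sqrt(2)) + (0) + (0)
  = 0.
Dividing by |G| = 16 gives 0/16 = 0, matching the row-orthogonality relation <chi_5, chi_2> = [chi_5 = chi_2].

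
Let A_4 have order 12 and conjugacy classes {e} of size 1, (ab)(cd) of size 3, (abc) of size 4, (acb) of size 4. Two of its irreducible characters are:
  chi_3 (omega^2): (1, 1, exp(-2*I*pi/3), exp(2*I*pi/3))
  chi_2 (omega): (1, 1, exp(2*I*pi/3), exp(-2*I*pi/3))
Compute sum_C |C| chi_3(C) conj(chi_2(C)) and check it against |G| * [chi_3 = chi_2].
Sum = 0; so <chi_3, chi_2> = 0 (distinct irreducibles are orthogonal).

Why: Compute term by term over conjugacy classes (|C| * chi_3(C) * conj(chi_2(C))):
  1*(1)*conj(1) + 3*(1)*conj(1) + 4*(exp(-2*I*pi/3))*conj(exp(2*I*pi/3)) + 4*(exp(2*I*pi/3))*conj(exp(-2*I*pi/3))
  = (1) + (3) + (4*exp(2*I*pi/3)) + (4*exp(-2*I*pi/3))
  = 0.
(Exp terms are combined using exp(i*s)*conj(exp(i*t)) = exp(i*(s-t)), and sums of them are collapsed using the identity that for every m > 1 the m distinct m-th roots of unity sum to 0, e.g. 1 + exp(2*I*pi/3) + exp(-2*I*pi/3) = 0.)
Dividing by |G| = 12 gives 0/12 = 0, matching the row-orthogonality relation <chi_3, chi_2> = [chi_3 = chi_2].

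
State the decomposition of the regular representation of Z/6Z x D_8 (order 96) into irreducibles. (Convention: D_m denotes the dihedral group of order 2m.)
Each irreducible V_i of dimension d_i appears with multiplicity d_i, i.e. rho_reg = (direct sum over all irreducibles V_i) d_i V_i. The irreducible dimensions for Z/6Z x D_8 are 1, 1, 1, 1, 1, 1, 1, 1, 1, 1, 1, 1, 1, 1, 1, 1, 1, 1, 1, 1, 1, 1, 1, 1, 2, 2, 2, 2, 2, 2, 2, 2, 2, 2, 2, 2, 2, 2, 2, 2, 2, 2: 24 irreducibles of dimension 1, each with multiplicity 1; 18 irreducibles of dimension 2, each with multiplicity 2. Total dimension 24*1*1 + 18*2*2 = 96 = |G|.

Reasoning: General theorem: in the regular representation of a finite group G, each irreducible appears with multiplicity equal to its dimension. Check: dim(rho_reg) = sum d_i^2 = 1 + 1 + 1 + 1 + 1 + 1 + 1 + 1 + 1 + 1 + 1 + 1 + 1 + 1 + 1 + 1 + 1 + 1 + 1 + 1 + 1 + 1 + 1 + 1 + 4 + 4 + 4 + 4 + 4 + 4 + 4 + 4 + 4 + 4 + 4 + 4 + 4 + 4 + 4 + 4 + 4 + 4 = 96 = |G|.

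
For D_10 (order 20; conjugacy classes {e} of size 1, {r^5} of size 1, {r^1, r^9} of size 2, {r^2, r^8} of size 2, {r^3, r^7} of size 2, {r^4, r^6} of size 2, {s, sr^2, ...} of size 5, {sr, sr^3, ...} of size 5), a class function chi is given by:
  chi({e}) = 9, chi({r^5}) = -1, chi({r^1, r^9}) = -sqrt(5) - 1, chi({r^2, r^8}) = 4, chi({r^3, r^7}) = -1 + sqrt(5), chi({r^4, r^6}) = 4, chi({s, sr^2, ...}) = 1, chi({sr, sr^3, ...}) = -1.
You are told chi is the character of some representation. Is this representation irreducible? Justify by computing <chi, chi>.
Not irreducible (reducible): <chi, chi> = 9 > 1.

Argument: <chi, chi> = (1/|G|) sum_C |C| * |chi(C)|^2 = (1/20)[1*|9|^2 + 1*|-1|^2 + 2*|-sqrt(5) - 1|^2 + 2*|4|^2 + 2*|-1 + sqrt(5)|^2 + 2*|4|^2 + 5*|1|^2 + 5*|-1|^2]
  = (1/20)[(81) + (1) + (4*sqrt(5) + 12) + (32) + (12 - 4*sqrt(5)) + (32) + (5) + (5)] = 180/20 = 9.
A character is irreducible iff <chi, chi> = 1, so this representation is reducible.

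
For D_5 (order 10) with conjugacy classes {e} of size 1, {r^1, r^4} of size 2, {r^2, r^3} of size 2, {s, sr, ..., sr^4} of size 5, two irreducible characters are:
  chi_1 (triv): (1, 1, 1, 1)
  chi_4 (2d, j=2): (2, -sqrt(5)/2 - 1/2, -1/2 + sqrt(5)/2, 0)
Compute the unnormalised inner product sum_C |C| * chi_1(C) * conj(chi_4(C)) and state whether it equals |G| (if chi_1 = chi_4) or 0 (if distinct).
Sum = 0; so <chi_1, chi_4> = 0 (distinct irreducibles are orthogonal).

Solution. Compute term by term over conjugacy classes (|C| * chi_1(C) * conj(chi_4(C))):
  1*(1)*conj(2) + 2*(1)*conj(-sqrt(5)/2 - 1/2) + 2*(1)*conj(-1/2 + sqrt(5)/2) + 5*(1)*conj(0)
  = (2) + (-sqrt(5) - 1) + (-1 + sqrt(5)) + (0)
  = 0.
Dividing by |G| = 10 gives 0/10 = 0, matching the row-orthogonality relation <chi_1, chi_4> = [chi_1 = chi_4].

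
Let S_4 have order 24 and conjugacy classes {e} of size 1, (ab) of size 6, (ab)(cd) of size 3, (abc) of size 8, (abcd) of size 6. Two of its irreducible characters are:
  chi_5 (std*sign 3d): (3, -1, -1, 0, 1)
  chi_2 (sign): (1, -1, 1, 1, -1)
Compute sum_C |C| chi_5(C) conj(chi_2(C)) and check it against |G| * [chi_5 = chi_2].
Sum = 0; so <chi_5, chi_2> = 0 (distinct irreducibles are orthogonal).

Justification: Compute term by term over conjugacy classes (|C| * chi_5(C) * conj(chi_2(C))):
  1*(3)*conj(1) + 6*(-1)*conj(-1) + 3*(-1)*conj(1) + 8*(0)*conj(1) + 6*(1)*conj(-1)
  = (3) + (6) + (-3) + (0) + (-6)
  = 0.
Dividing by |G| = 24 gives 0/24 = 0, matching the row-orthogonality relation <chi_5, chi_2> = [chi_5 = chi_2].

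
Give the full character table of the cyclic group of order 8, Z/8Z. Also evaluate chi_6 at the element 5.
Character table of Z/8Z (irreps indexed chi_0,...,chi_7 with chi_k(m) = zeta_8^(k*m), zeta_8 = exp(2*pi*i/8)):
  irrep \ class  {0} (size 1)  {1} (size 1)    {2} (size 1)  {3} (size 1)    {4} (size 1)  {5} (size 1)    {6} (size 1)  {7} (size 1)  
  chi_0          1             1               1             1               1             1               1             1             
  chi_1          1             exp(I*pi/4)     I             exp(3*I*pi/4)   -1            exp(-3*I*pi/4)  -I            exp(-I*pi/4)  
  chi_2          1             I               -1            -I              1             I               -1            -I            
  chi_3          1             exp(3*I*pi/4)   -I            exp(I*pi/4)     -1            exp(-I*pi/4)    I             exp(-3*I*pi/4)
  chi_4          1             -1              1             -1              1             -1              1             -1            
  chi_5          1             exp(-3*I*pi/4)  I             exp(-I*pi/4)    -1            exp(I*pi/4)     -I            exp(3*I*pi/4) 
  chi_6          1             -I              -1            I               1             -I              -1            I             
  chi_7          1             exp(-I*pi/4)    -I            exp(-3*I*pi/4)  -1            exp(3*I*pi/4)   I             exp(I*pi/4)   

Spot check: chi_6(5) = zeta_8^(6*5) = zeta_8^30 = -I.

Why: Z/8Z is abelian, so all 8 irreducible complex representations are 1-dimensional. They are given by chi_k(m) = zeta_8^(k*m) for k = 0,...,7. Row orthogonality: sum_m chi_k(m) conj(chi_l(m)) = 8 * [k = l].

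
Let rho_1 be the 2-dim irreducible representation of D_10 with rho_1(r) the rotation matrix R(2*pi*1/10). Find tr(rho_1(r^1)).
chi_{rho_1}(r^1) = 2*cos(2*pi*1*1/10) = 1/2 + sqrt(5)/2

Proof sketch: rho_1(r^1) is rotation by angle 2*pi*1*1/10, whose trace is 2*cos(2*pi*1*1/10) = 1/2 + sqrt(5)/2.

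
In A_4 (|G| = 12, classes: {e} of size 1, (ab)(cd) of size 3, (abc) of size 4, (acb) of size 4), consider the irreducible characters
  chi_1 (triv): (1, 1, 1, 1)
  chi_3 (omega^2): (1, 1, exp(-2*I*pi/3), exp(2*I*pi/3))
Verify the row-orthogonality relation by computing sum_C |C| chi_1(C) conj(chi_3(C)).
Sum = 0; so <chi_1, chi_3> = 0 (distinct irreducibles are orthogonal).

Argument: Compute term by term over conjugacy classes (|C| * chi_1(C) * conj(chi_3(C))):
  1*(1)*conj(1) + 3*(1)*conj(1) + 4*(1)*conj(exp(-2*I*pi/3)) + 4*(1)*conj(exp(2*I*pi/3))
  = (1) + (3) + (4*exp(2*I*pi/3)) + (4*exp(-2*I*pi/3))
  = 0.
(Exp terms are combined using exp(i*s)*conj(exp(i*t)) = exp(i*(s-t)), and sums of them are collapsed using the identity that for every m > 1 the m distinct m-th roots of unity sum to 0, e.g. 1 + exp(2*I*pi/3) + exp(-2*I*pi/3) = 0.)
Dividing by |G| = 12 gives 0/12 = 0, matching the row-orthogonality relation <chi_1, chi_3> = [chi_1 = chi_3].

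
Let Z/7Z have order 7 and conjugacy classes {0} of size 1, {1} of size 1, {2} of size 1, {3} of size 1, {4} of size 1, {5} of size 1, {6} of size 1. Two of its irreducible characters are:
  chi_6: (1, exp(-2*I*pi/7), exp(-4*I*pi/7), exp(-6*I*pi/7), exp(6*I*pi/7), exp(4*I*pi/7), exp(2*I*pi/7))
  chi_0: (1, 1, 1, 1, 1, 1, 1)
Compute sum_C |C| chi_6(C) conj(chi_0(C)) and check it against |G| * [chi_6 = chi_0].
Sum = 0; so <chi_6, chi_0> = 0 (distinct irreducibles are orthogonal).

Derivation: Compute term by term over conjugacy classes (|C| * chi_6(C) * conj(chi_0(C))):
  1*(1)*conj(1) + 1*(exp(-2*I*pi/7))*conj(1) + 1*(exp(-4*I*pi/7))*conj(1) + 1*(exp(-6*I*pi/7))*conj(1) + 1*(exp(6*I*pi/7))*conj(1) + 1*(exp(4*I*pi/7))*conj(1) + 1*(exp(2*I*pi/7))*conj(1)
  = (1) + (exp(-2*I*pi/7)) + (exp(-4*I*pi/7)) + (exp(-6*I*pi/7)) + (exp(6*I*pi/7)) + (exp(4*I*pi/7)) + (exp(2*I*pi/7))
  = 0.
(Exp terms are combined using exp(i*s)*conj(exp(i*t)) = exp(i*(s-t)), and sums of them are collapsed using the identity that for every m > 1 the m distinct m-th roots of unity sum to 0, e.g. 1 + exp(2*I*pi/3) + exp(-2*I*pi/3) = 0.)
Dividing by |G| = 7 gives 0/7 = 0, matching the row-orthogonality relation <chi_6, chi_0> = [chi_6 = chi_0].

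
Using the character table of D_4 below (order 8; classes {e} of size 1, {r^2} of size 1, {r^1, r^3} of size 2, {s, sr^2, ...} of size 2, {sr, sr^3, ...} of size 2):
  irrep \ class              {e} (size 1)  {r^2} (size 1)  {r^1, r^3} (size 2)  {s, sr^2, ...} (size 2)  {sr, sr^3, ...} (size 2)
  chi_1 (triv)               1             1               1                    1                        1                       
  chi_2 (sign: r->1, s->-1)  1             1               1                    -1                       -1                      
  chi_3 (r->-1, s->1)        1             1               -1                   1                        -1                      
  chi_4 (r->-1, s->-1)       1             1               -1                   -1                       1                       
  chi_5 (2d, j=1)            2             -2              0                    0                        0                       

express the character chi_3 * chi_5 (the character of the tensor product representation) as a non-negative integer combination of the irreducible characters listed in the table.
chi_3 tensor chi_5 = chi_5 (all other irreducibles have multiplicity 0).

Explanation: The character of a tensor product is the pointwise product (chi_3 * chi_5)(C) = chi_3(C) * chi_5(C):
  {e}: (1)*(2), {r^2}: (1)*(-2), {r^1, r^3}: (-1)*(0), {s, sr^2, ...}: (1)*(0), {sr, sr^3, ...}: (-1)*(0)
so (chi_3 * chi_5) takes values
  {e} -> 2, {r^2} -> -2, {r^1, r^3} -> 0, {s, sr^2, ...} -> 0, {sr, sr^3, ...} -> 0.
Now take the inner product of this character with each irreducible chi from the table, <chi_3*chi_5, chi> = (1/8) sum_C |C| (chi_3*chi_5)(C) conj(chi(C)):
  <chi_3*chi_5, chi_1> = (1/8)[1*(2)*conj(1) + 1*(-2)*conj(1) + 2*(0)*conj(1) + 2*(0)*conj(1) + 2*(0)*conj(1)]
      = (1/8)[(2) + (-2) + (0) + (0) + (0)] = 0/8 = 0
  <chi_3*chi_5, chi_2> = (1/8)[1*(2)*conj(1) + 1*(-2)*conj(1) + 2*(0)*conj(1) + 2*(0)*conj(-1) + 2*(0)*conj(-1)]
      = (1/8)[(2) + (-2) + (0) + (0) + (0)] = 0/8 = 0
  <chi_3*chi_5, chi_3> = (1/8)[1*(2)*conj(1) + 1*(-2)*conj(1) + 2*(0)*conj(-1) + 2*(0)*conj(1) + 2*(0)*conj(-1)]
      = (1/8)[(2) + (-2) + (0) + (0) + (0)] = 0/8 = 0
  <chi_3*chi_5, chi_4> = (1/8)[1*(2)*conj(1) + 1*(-2)*conj(1) + 2*(0)*conj(-1) + 2*(0)*conj(-1) + 2*(0)*conj(1)]
      = (1/8)[(2) + (-2) + (0) + (0) + (0)] = 0/8 = 0
  <chi_3*chi_5, chi_5> = (1/8)[1*(2)*conj(2) + 1*(-2)*conj(-2) + 2*(0)*conj(0) + 2*(0)*conj(0) + 2*(0)*conj(0)]
      = (1/8)[(4) + (4) + (0) + (0) + (0)] = 8/8 = 1
Hence the multiplicities are chi_5: 1. Dimension check: dim(chi_3)*dim(chi_5) = 1*2 = 2 and sum (mult * dim) = 1*2 = 2.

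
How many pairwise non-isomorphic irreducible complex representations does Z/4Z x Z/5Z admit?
20

The number of irreducible complex representations of a finite group equals its number of conjugacy classes. Z/4Z x Z/5Z is abelian of order 20, so every element is its own conjugacy class: 20 classes, so Z/4Z x Z/5Z (order 20) has exactly 20 irreducible complex representations.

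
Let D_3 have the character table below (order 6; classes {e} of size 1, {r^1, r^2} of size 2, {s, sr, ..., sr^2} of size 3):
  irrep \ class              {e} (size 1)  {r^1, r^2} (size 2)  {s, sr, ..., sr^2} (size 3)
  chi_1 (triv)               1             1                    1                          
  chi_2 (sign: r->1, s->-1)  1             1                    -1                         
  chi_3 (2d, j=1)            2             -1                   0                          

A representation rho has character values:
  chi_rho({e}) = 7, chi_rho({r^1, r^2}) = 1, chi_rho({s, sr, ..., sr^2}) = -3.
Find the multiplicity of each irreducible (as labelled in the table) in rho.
Multiplicities: chi_1: 0, chi_2: 3, chi_3: 2.

Working: Use <chi_rho, chi> = (1/|G|) sum_C |C| * chi_rho(C) * conj(chi(C)) with |G| = 6 for each irreducible chi in the table:
  <chi_rho, chi_1> = (1/6)[1*(7)*conj(1) + 2*(1)*conj(1) + 3*(-3)*conj(1)]
      = (1/6)[(7) + (2) + (-9)] = 0/6 = 0
  <chi_rho, chi_2> = (1/6)[1*(7)*conj(1) + 2*(1)*conj(1) + 3*(-3)*conj(-1)]
      = (1/6)[(7) + (2) + (9)] = 18/6 = 3
  <chi_rho, chi_3> = (1/6)[1*(7)*conj(2) + 2*(1)*conj(-1) + 3*(-3)*conj(0)]
      = (1/6)[(14) + (-2) + (0)] = 12/6 = 2
Dimension check: dim(rho) = sum (mult * dim) = 0*1 + 3*1 + 2*2 = 7 = chi_rho(e) = 7.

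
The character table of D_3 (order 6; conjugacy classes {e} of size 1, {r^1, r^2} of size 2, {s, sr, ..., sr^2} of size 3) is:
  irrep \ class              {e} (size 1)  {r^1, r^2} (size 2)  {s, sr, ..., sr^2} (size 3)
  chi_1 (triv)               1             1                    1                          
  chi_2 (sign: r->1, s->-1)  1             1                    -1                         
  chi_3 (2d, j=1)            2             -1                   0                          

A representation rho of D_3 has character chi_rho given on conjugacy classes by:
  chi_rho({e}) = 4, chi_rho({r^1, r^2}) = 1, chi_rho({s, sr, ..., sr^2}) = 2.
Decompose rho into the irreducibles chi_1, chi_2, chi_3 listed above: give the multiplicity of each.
Multiplicities: chi_1: 2, chi_2: 0, chi_3: 1.

Working: Use <chi_rho, chi> = (1/|G|) sum_C |C| * chi_rho(C) * conj(chi(C)) with |G| = 6 for each irreducible chi in the table:
  <chi_rho, chi_1> = (1/6)[1*(4)*conj(1) + 2*(1)*conj(1) + 3*(2)*conj(1)]
      = (1/6)[(4) + (2) + (6)] = 12/6 = 2
  <chi_rho, chi_2> = (1/6)[1*(4)*conj(1) + 2*(1)*conj(1) + 3*(2)*conj(-1)]
      = (1/6)[(4) + (2) + (-6)] = 0/6 = 0
  <chi_rho, chi_3> = (1/6)[1*(4)*conj(2) + 2*(1)*conj(-1) + 3*(2)*conj(0)]
      = (1/6)[(8) + (-2) + (0)] = 6/6 = 1
Dimension check: dim(rho) = sum (mult * dim) = 2*1 + 0*1 + 1*2 = 4 = chi_rho(e) = 4.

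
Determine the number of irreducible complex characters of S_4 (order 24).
5

The number of irreducible complex representations of a finite group equals its number of conjugacy classes. Conjugacy classes in S_4 correspond to cycle types, i.e. partitions of 4; there are p(4) = 5 of them, so S_4 (order 24) has exactly 5 irreducible complex representations.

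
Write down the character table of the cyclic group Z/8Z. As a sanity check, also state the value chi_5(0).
Character table of Z/8Z (irreps indexed chi_0,...,chi_7 with chi_k(m) = zeta_8^(k*m), zeta_8 = exp(2*pi*i/8)):
  irrep \ class  {0} (size 1)  {1} (size 1)    {2} (size 1)  {3} (size 1)    {4} (size 1)  {5} (size 1)    {6} (size 1)  {7} (size 1)  
  chi_0          1             1               1             1               1             1               1             1             
  chi_1          1             exp(I*pi/4)     I             exp(3*I*pi/4)   -1            exp(-3*I*pi/4)  -I            exp(-I*pi/4)  
  chi_2          1             I               -1            -I              1             I               -1            -I            
  chi_3          1             exp(3*I*pi/4)   -I            exp(I*pi/4)     -1            exp(-I*pi/4)    I             exp(-3*I*pi/4)
  chi_4          1             -1              1             -1              1             -1              1             -1            
  chi_5          1             exp(-3*I*pi/4)  I             exp(-I*pi/4)    -1            exp(I*pi/4)     -I            exp(3*I*pi/4) 
  chi_6          1             -I              -1            I               1             -I              -1            I             
  chi_7          1             exp(-I*pi/4)    -I            exp(-3*I*pi/4)  -1            exp(3*I*pi/4)   I             exp(I*pi/4)   

Spot check: chi_5(0) = zeta_8^(5*0) = zeta_8^0 = 1.

Why: Z/8Z is abelian, so all 8 irreducible complex representations are 1-dimensional. They are given by chi_k(m) = zeta_8^(k*m) for k = 0,...,7. Row orthogonality: sum_m chi_k(m) conj(chi_l(m)) = 8 * [k = l].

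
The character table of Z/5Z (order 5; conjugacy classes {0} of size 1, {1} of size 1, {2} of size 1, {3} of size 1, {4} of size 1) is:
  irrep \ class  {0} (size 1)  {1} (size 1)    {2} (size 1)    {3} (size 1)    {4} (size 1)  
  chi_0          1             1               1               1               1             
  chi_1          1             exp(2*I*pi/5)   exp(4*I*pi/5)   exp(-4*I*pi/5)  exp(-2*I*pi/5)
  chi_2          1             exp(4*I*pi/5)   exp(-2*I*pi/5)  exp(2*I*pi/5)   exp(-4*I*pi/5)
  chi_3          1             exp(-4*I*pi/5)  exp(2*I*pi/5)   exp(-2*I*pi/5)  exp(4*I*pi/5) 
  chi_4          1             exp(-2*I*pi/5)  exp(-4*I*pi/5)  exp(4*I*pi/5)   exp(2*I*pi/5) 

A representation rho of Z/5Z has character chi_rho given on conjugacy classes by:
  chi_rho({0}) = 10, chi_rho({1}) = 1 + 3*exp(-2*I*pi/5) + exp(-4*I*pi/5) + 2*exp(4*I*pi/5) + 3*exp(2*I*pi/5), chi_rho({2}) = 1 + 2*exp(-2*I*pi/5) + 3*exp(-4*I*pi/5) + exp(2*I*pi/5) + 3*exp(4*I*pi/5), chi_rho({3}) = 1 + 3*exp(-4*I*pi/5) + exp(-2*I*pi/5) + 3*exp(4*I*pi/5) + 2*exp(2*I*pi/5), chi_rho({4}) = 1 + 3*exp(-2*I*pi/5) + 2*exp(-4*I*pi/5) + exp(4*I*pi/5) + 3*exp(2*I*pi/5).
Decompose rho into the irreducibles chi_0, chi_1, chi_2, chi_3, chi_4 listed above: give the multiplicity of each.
Multiplicities: chi_0: 1, chi_1: 3, chi_2: 2, chi_3: 1, chi_4: 3.

Details: Use <chi_rho, chi> = (1/|G|) sum_C |C| * chi_rho(C) * conj(chi(C)) with |G| = 5 for each irreducible chi in the table:
  <chi_rho, chi_0> = (1/5)[1*(10)*conj(1) + 1*(1 + 3*exp(-2*I*pi/5) + exp(-4*I*pi/5) + 2*exp(4*I*pi/5) + 3*exp(2*I*pi/5))*conj(1) + 1*(1 + 2*exp(-2*I*pi/5) + 3*exp(-4*I*pi/5) + exp(2*I*pi/5) + 3*exp(4*I*pi/5))*conj(1) + 1*(1 + 3*exp(-4*I*pi/5) + exp(-2*I*pi/5) + 3*exp(4*I*pi/5) + 2*exp(2*I*pi/5))*conj(1) + 1*(1 + 3*exp(-2*I*pi/5) + 2*exp(-4*I*pi/5) + exp(4*I*pi/5) + 3*exp(2*I*pi/5))*conj(1)]
      = (1/5)[(10) + (1 + 3*exp(-2*I*pi/5) + exp(-4*I*pi/5) + 2*exp(4*I*pi/5) + 3*exp(2*I*pi/5)) + (1 + 2*exp(-2*I*pi/5) + 3*exp(-4*I*pi/5) + exp(2*I*pi/5) + 3*exp(4*I*pi/5)) + (1 + 3*exp(-4*I*pi/5) + exp(-2*I*pi/5) + 3*exp(4*I*pi/5) + 2*exp(2*I*pi/5)) + (1 + 3*exp(-2*I*pi/5) + 2*exp(-4*I*pi/5) + exp(4*I*pi/5) + 3*exp(2*I*pi/5))] = 5/5 = 1
  <chi_rho, chi_1> = (1/5)[1*(10)*conj(1) + 1*(1 + 3*exp(-2*I*pi/5) + exp(-4*I*pi/5) + 2*exp(4*I*pi/5) + 3*exp(2*I*pi/5))*conj(exp(2*I*pi/5)) + 1*(1 + 2*exp(-2*I*pi/5) + 3*exp(-4*I*pi/5) + exp(2*I*pi/5) + 3*exp(4*I*pi/5))*conj(exp(4*I*pi/5)) + 1*(1 + 3*exp(-4*I*pi/5) + exp(-2*I*pi/5) + 3*exp(4*I*pi/5) + 2*exp(2*I*pi/5))*conj(exp(-4*I*pi/5)) + 1*(1 + 3*exp(-2*I*pi/5) + 2*exp(-4*I*pi/5) + exp(4*I*pi/5) + 3*exp(2*I*pi/5))*conj(exp(-2*I*pi/5))]
      = (1/5)[(10) + (3 + 3*exp(-4*I*pi/5) + exp(-2*I*pi/5) + exp(4*I*pi/5) + 2*exp(2*I*pi/5)) + (3 + exp(-2*I*pi/5) + exp(-4*I*pi/5) + 2*exp(4*I*pi/5) + 3*exp(2*I*pi/5)) + (3 + 3*exp(-2*I*pi/5) + 2*exp(-4*I*pi/5) + exp(4*I*pi/5) + exp(2*I*pi/5)) + (3 + 2*exp(-2*I*pi/5) + exp(-4*I*pi/5) + exp(2*I*pi/5) + 3*exp(4*I*pi/5))] = 15/5 = 3
  <chi_rho, chi_2> = (1/5)[1*(10)*conj(1) + 1*(1 + 3*exp(-2*I*pi/5) + exp(-4*I*pi/5) + 2*exp(4*I*pi/5) + 3*exp(2*I*pi/5))*conj(exp(4*I*pi/5)) + 1*(1 + 2*exp(-2*I*pi/5) + 3*exp(-4*I*pi/5) + exp(2*I*pi/5) + 3*exp(4*I*pi/5))*conj(exp(-2*I*pi/5)) + 1*(1 + 3*exp(-4*I*pi/5) + exp(-2*I*pi/5) + 3*exp(4*I*pi/5) + 2*exp(2*I*pi/5))*conj(exp(2*I*pi/5)) + 1*(1 + 3*exp(-2*I*pi/5) + 2*exp(-4*I*pi/5) + exp(4*I*pi/5) + 3*exp(2*I*pi/5))*conj(exp(-4*I*pi/5))]
      = (1/5)[(10) + (2 + 3*exp(-2*I*pi/5) + exp(-4*I*pi/5) + exp(2*I*pi/5) + 3*exp(4*I*pi/5)) + (2 + 3*exp(-2*I*pi/5) + 3*exp(-4*I*pi/5) + exp(4*I*pi/5) + exp(2*I*pi/5)) + (2 + exp(-2*I*pi/5) + exp(-4*I*pi/5) + 3*exp(4*I*pi/5) + 3*exp(2*I*pi/5)) + (2 + 3*exp(-4*I*pi/5) + exp(-2*I*pi/5) + exp(4*I*pi/5) + 3*exp(2*I*pi/5))] = 10/5 = 2
  <chi_rho, chi_3> = (1/5)[1*(10)*conj(1) + 1*(1 + 3*exp(-2*I*pi/5) + exp(-4*I*pi/5) + 2*exp(4*I*pi/5) + 3*exp(2*I*pi/5))*conj(exp(-4*I*pi/5)) + 1*(1 + 2*exp(-2*I*pi/5) + 3*exp(-4*I*pi/5) + exp(2*I*pi/5) + 3*exp(4*I*pi/5))*conj(exp(2*I*pi/5)) + 1*(1 + 3*exp(-4*I*pi/5) + exp(-2*I*pi/5) + 3*exp(4*I*pi/5) + 2*exp(2*I*pi/5))*conj(exp(-2*I*pi/5)) + 1*(1 + 3*exp(-2*I*pi/5) + 2*exp(-4*I*pi/5) + exp(4*I*pi/5) + 3*exp(2*I*pi/5))*conj(exp(4*I*pi/5))]
      = (1/5)[(10) + (1 + 2*exp(-2*I*pi/5) + 3*exp(-4*I*pi/5) + exp(4*I*pi/5) + 3*exp(2*I*pi/5)) + (1 + 2*exp(-4*I*pi/5) + exp(-2*I*pi/5) + 3*exp(4*I*pi/5) + 3*exp(2*I*pi/5)) + (1 + 3*exp(-2*I*pi/5) + 3*exp(-4*I*pi/5) + exp(2*I*pi/5) + 2*exp(4*I*pi/5)) + (1 + 3*exp(-2*I*pi/5) + exp(-4*I*pi/5) + 3*exp(4*I*pi/5) + 2*exp(2*I*pi/5))] = 5/5 = 1
  <chi_rho, chi_4> = (1/5)[1*(10)*conj(1) + 1*(1 + 3*exp(-2*I*pi/5) + exp(-4*I*pi/5) + 2*exp(4*I*pi/5) + 3*exp(2*I*pi/5))*conj(exp(-2*I*pi/5)) + 1*(1 + 2*exp(-2*I*pi/5) + 3*exp(-4*I*pi/5) + exp(2*I*pi/5) + 3*exp(4*I*pi/5))*conj(exp(-4*I*pi/5)) + 1*(1 + 3*exp(-4*I*pi/5) + exp(-2*I*pi/5) + 3*exp(4*I*pi/5) + 2*exp(2*I*pi/5))*conj(exp(4*I*pi/5)) + 1*(1 + 3*exp(-2*I*pi/5) + 2*exp(-4*I*pi/5) + exp(4*I*pi/5) + 3*exp(2*I*pi/5))*conj(exp(2*I*pi/5))]
      = (1/5)[(10) + (3 + 2*exp(-4*I*pi/5) + exp(-2*I*pi/5) + exp(2*I*pi/5) + 3*exp(4*I*pi/5)) + (3 + 3*exp(-2*I*pi/5) + exp(-4*I*pi/5) + exp(4*I*pi/5) + 2*exp(2*I*pi/5)) + (3 + 2*exp(-2*I*pi/5) + exp(-4*I*pi/5) + exp(4*I*pi/5) + 3*exp(2*I*pi/5)) + (3 + 3*exp(-4*I*pi/5) + exp(-2*I*pi/5) + exp(2*I*pi/5) + 2*exp(4*I*pi/5))] = 15/5 = 3
(Exp terms are combined using exp(i*s)*conj(exp(i*t)) = exp(i*(s-t)), and sums of them are collapsed using the identity that for every m > 1 the m distinct m-th roots of unity sum to 0, e.g. 1 + exp(2*I*pi/3) + exp(-2*I*pi/3) = 0.)
Dimension check: dim(rho) = sum (mult * dim) = 1*1 + 3*1 + 2*1 + 1*1 + 3*1 = 10 = chi_rho(e) = 10.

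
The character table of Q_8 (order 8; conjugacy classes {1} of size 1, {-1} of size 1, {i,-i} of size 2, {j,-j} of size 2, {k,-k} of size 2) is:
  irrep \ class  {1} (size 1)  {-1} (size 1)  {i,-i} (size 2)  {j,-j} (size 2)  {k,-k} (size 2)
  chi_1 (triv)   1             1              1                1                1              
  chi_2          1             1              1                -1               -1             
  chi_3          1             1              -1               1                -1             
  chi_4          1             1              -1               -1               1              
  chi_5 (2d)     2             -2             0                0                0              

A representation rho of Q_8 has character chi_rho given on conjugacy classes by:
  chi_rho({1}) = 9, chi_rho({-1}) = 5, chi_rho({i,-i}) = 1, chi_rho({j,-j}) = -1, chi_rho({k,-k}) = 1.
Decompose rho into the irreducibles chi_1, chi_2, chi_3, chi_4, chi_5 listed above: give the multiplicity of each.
Multiplicities: chi_1: 2, chi_2: 2, chi_3: 1, chi_4: 2, chi_5: 1.

Solution. Use <chi_rho, chi> = (1/|G|) sum_C |C| * chi_rho(C) * conj(chi(C)) with |G| = 8 for each irreducible chi in the table:
  <chi_rho, chi_1> = (1/8)[1*(9)*conj(1) + 1*(5)*conj(1) + 2*(1)*conj(1) + 2*(-1)*conj(1) + 2*(1)*conj(1)]
      = (1/8)[(9) + (5) + (2) + (-2) + (2)] = 16/8 = 2
  <chi_rho, chi_2> = (1/8)[1*(9)*conj(1) + 1*(5)*conj(1) + 2*(1)*conj(1) + 2*(-1)*conj(-1) + 2*(1)*conj(-1)]
      = (1/8)[(9) + (5) + (2) + (2) + (-2)] = 16/8 = 2
  <chi_rho, chi_3> = (1/8)[1*(9)*conj(1) + 1*(5)*conj(1) + 2*(1)*conj(-1) + 2*(-1)*conj(1) + 2*(1)*conj(-1)]
      = (1/8)[(9) + (5) + (-2) + (-2) + (-2)] = 8/8 = 1
  <chi_rho, chi_4> = (1/8)[1*(9)*conj(1) + 1*(5)*conj(1) + 2*(1)*conj(-1) + 2*(-1)*conj(-1) + 2*(1)*conj(1)]
      = (1/8)[(9) + (5) + (-2) + (2) + (2)] = 16/8 = 2
  <chi_rho, chi_5> = (1/8)[1*(9)*conj(2) + 1*(5)*conj(-2) + 2*(1)*conj(0) + 2*(-1)*conj(0) + 2*(1)*conj(0)]
      = (1/8)[(18) + (-10) + (0) + (0) + (0)] = 8/8 = 1
Dimension check: dim(rho) = sum (mult * dim) = 2*1 + 2*1 + 1*1 + 2*1 + 1*2 = 9 = chi_rho(e) = 9.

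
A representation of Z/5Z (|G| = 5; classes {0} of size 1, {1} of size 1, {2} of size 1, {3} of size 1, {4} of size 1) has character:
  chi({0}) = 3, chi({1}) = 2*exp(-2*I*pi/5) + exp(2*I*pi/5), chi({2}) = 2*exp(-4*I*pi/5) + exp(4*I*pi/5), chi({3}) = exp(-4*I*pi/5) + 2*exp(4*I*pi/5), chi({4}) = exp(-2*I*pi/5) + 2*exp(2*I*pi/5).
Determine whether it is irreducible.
Not irreducible (reducible): <chi, chi> = 5 > 1.

Proof sketch: <chi, chi> = (1/|G|) sum_C |C| * |chi(C)|^2 = (1/5)[1*|3|^2 + 1*|2*exp(-2*I*pi/5) + exp(2*I*pi/5)|^2 + 1*|2*exp(-4*I*pi/5) + exp(4*I*pi/5)|^2 + 1*|exp(-4*I*pi/5) + 2*exp(4*I*pi/5)|^2 + 1*|exp(-2*I*pi/5) + 2*exp(2*I*pi/5)|^2]
  = (1/5)[(9) + (5 + 2*exp(-4*I*pi/5) + 2*exp(4*I*pi/5)) + (5 + 2*exp(-2*I*pi/5) + 2*exp(2*I*pi/5)) + (5 + 2*exp(-2*I*pi/5) + 2*exp(2*I*pi/5)) + (5 + 2*exp(-4*I*pi/5) + 2*exp(4*I*pi/5))] = 25/5 = 5.
(Exp terms are combined using exp(i*s)*conj(exp(i*t)) = exp(i*(s-t)), and sums of them are collapsed using the identity that for every m > 1 the m distinct m-th roots of unity sum to 0, e.g. 1 + exp(2*I*pi/3) + exp(-2*I*pi/3) = 0.)
A character is irreducible iff <chi, chi> = 1, so this representation is reducible.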